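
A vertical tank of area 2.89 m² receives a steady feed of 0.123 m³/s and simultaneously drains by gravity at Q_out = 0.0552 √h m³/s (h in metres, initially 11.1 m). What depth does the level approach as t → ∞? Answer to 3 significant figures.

4.97 m

Level balance: A dh/dt = 0.123 − 0.0552 √h. Setting dh/dt = 0:
Q_in = 0.0552 √h_ss ⇒ √h_ss = 0.123/0.0552 = 2.2283.
h_ss = 2.2283² = 4.9651 m. (Since h₀ = 11.1 m > h_ss, the level will fall toward this value.)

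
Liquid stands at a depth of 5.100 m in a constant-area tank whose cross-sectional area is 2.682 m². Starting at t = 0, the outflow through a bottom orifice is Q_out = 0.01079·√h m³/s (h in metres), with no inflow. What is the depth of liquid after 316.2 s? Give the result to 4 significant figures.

2.632 m

Mass balance (ρ constant): A dh/dt = −0.01079 √h.
Separate and integrate: 2(√h − √h₀) = −(0.01079/A) t.
√h = √5.100 − 0.01079·316.2/(2·2.682) = 2.25832 − 0.636055 = 1.62226.
h = 1.62226² = 2.63174 m.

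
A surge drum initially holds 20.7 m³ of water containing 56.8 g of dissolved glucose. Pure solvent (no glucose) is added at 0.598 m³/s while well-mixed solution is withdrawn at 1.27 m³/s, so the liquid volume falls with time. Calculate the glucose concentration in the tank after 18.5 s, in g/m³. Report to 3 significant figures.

Total volume: dV/dt = Q_in − Q_out = -0.67200 m³/s, so V(t) = 20.7 − 0.67200 t and V(18.5) = 8.2680 m³.
Species balance (pure solvent in): dm/dt = −Q_out · m/V(t).
Separate: dm/m = −Q_out dt/V(t) ⇒ ln(m/m₀) = −(Q_out/(Q_in−Q_out)) ln(V/V₀).
m = m₀ (V₀/V)^(Q_out/(Q_in−Q_out)) = 56.8 × (20.7/8.2680)^(-1.8899) = 10.025 g.
C = m/V = 10.025/8.2680 = 1.2125 g/m³.

1.21 g/m³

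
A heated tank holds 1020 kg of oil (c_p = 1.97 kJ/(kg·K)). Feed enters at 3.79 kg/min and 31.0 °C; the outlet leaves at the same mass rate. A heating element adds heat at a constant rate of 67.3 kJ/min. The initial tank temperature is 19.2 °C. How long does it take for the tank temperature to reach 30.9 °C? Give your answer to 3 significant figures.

222 min

Unsteady energy balance on the tank contents: M c_p dT/dt = ṁ c_p (T_in − T) + 67.3.
τ = M/ṁ = 269.13 min; T_ss = T_in + Q̇/(ṁ c_p) = 40.014 °C.
T(t) = T_ss + (T₀ − T_ss) e^(−t/τ). Set T = 30.9:
e^(−t/τ) = (30.9 − 40.014)/(19.2 − 40.014) = 0.43787
t = −269.13 · ln(0.43787) = 222.25 min.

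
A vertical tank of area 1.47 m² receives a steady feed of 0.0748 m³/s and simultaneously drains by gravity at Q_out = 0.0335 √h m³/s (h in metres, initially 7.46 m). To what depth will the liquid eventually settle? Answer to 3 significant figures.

Level balance: A dh/dt = 0.0748 − 0.0335 √h. Setting dh/dt = 0:
Q_in = 0.0335 √h_ss ⇒ √h_ss = 0.0748/0.0335 = 2.2328.
h_ss = 2.2328² = 4.9856 m. (Since h₀ = 7.46 m > h_ss, the level will fall toward this value.)

4.99 m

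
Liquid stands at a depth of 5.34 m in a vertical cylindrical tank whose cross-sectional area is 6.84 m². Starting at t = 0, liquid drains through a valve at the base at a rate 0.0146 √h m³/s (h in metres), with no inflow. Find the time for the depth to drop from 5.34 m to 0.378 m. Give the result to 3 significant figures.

With no inflow, A dh/dt = −0.0146 √h.
Separate and integrate: 2(√h − √h₀) = −(0.0146/A) t.
t = 2A(√h₀ − √h)/0.0146 = 2·6.84·(√5.34 − √0.378)/0.0146
  = 13.680 × (2.3108 − 0.61482) / 0.0146 = 1589.2 s.

1590 s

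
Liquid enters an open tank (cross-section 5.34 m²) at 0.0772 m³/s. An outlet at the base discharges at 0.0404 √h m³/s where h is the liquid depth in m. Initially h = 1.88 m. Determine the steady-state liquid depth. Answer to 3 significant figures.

3.65 m

A dh/dt = Q_in − 0.0404 √h. Steady state requires inflow = outflow:
Q_in = 0.0404 √h_ss ⇒ √h_ss = 0.0772/0.0404 = 1.9109.
h_ss = 1.9109² = 3.6515 m. (Since h₀ = 1.88 m < h_ss, the level will rise toward this value.)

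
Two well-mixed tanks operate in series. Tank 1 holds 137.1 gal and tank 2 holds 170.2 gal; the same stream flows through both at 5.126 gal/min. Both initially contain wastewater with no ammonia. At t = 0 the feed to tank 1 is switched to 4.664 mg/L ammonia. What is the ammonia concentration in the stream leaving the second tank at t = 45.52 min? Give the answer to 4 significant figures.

Each tank obeys Vᵢ dCᵢ/dt = Q(Cᵢ₋₁ − Cᵢ), so τᵢ = Vᵢ/Q.
τ₁ = 137.1/5.126 = 26.7460 min; τ₂ = 170.2/5.126 = 33.2033 min.
Solving the cascade with C₁(0)=C₂(0)=0 gives C₂(t) = C_in[1 − (τ₁ e^(−t/τ₁) − τ₂ e^(−t/τ₂))/(τ₁ − τ₂)].
At t = 45.52: e^(−t/τ₁) = 0.182330, e^(−t/τ₂) = 0.253866.
C₂ = 4.664·[1 − (26.7460·0.182330 − 33.2033·0.253866)/(-6.45728)] = 4.664·0.449833 = 2.09802 mg/L.

2.098 mg/L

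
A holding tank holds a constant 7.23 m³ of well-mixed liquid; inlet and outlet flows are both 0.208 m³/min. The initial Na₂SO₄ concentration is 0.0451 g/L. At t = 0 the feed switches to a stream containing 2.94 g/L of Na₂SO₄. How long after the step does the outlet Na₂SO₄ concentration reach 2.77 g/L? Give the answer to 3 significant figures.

Species balance: V dC/dt = Q(C_in − C) ⇒ τ = V/Q = 34.760 min.
C(t) = C_in + (C₀ − C_in) e^(−t/τ). Set C = 2.77 and solve for t:
e^(−t/τ) = (C − C_in)/(C₀ − C_in) = (2.77 − 2.94)/(0.0451 − 2.94) = 0.058724
t = −τ ln(…) = 34.760 × 2.8349 = 98.540 min.

98.5 min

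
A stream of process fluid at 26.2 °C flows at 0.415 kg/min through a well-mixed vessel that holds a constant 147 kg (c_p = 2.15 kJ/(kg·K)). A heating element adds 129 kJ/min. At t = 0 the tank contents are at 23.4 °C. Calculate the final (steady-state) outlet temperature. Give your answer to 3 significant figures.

171 °C

M c_p dT/dt = ṁ c_p (T_in − T) + Q̇.
At steady state dT/dt = 0 ⇒ T_ss = T_in + Q̇/(ṁ c_p) = 26.2 + 129/(0.415·2.15) = 170.78 °C.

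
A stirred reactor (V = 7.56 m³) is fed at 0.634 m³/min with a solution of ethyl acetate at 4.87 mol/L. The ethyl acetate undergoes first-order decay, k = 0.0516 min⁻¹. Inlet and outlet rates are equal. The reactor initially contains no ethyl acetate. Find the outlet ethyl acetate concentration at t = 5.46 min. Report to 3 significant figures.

1.58 mol/L

Species balance: V dC/dt = Q C_in − Q C − k V C.
dC/dt = (Q/V) C_in − (Q/V + k) C; effective rate a = Q/V + k = 0.083862 + 0.0516 = 0.13546 min⁻¹.
C_ss = Q C_in/(Q + kV) = 3.0149 mol/L; C(t) = C_ss + (C₀ − C_ss) e^(−a t).
C(5.46) = 3.0149 + (-3.0149)·e^(−0.13546·5.46) = 3.0149 + (-3.0149)·0.47729 = 1.5759 mol/L.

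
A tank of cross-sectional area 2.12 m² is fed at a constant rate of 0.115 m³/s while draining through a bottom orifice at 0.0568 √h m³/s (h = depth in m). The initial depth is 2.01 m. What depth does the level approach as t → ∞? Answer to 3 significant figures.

A dh/dt = Q_in − 0.0568 √h. Steady state requires inflow = outflow:
Q_in = 0.0568 √h_ss ⇒ √h_ss = 0.115/0.0568 = 2.0246.
h_ss = 2.0246² = 4.0992 m. (Since h₀ = 2.01 m < h_ss, the level will rise toward this value.)

4.10 m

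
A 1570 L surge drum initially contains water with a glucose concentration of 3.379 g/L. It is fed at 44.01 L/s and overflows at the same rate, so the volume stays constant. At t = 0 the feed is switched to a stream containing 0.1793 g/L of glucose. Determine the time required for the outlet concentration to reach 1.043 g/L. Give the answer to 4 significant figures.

Species balance: V dC/dt = Q(C_in − C) ⇒ τ = V/Q = 35.6737 s.
C(t) = C_in + (C₀ − C_in) e^(−t/τ). Set C = 1.043 and solve for t:
e^(−t/τ) = (C − C_in)/(C₀ − C_in) = (1.043 − 0.1793)/(3.379 − 0.1793) = 0.269932
t = −τ ln(…) = 35.6737 × 1.30959 = 46.7178 s.

46.72 s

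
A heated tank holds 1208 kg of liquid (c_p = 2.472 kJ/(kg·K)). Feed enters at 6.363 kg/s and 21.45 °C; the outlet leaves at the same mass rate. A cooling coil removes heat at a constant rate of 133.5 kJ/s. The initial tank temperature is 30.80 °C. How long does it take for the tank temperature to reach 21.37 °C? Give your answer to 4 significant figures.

142.8 s

Unsteady energy balance on the tank contents: M c_p dT/dt = ṁ c_p (T_in − T) − 133.5.
τ = M/ṁ = 189.848 s; T_ss = T_in − Q̇/(ṁ c_p) = 12.9627 °C.
T(t) = T_ss + (T₀ − T_ss) e^(−t/τ). Set T = 21.37:
e^(−t/τ) = (21.37 − 12.9627)/(30.80 − 12.9627) = 0.471333
t = −189.848 · ln(0.471333) = 142.801 s.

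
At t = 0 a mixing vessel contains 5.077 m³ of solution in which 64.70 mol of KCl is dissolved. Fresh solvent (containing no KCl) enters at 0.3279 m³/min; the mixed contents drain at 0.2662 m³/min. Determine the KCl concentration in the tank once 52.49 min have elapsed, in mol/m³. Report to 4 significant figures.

0.9257 mol/m³

Total volume: dV/dt = Q_in − Q_out = 0.0617000 m³/min, so V(t) = 5.077 + 0.0617000 t and V(52.49) = 8.31563 m³.
Solute balance: dm/dt = 0 − Q_out C = −Q_out m/V(t).
Separate: dm/m = −Q_out dt/V(t) ⇒ ln(m/m₀) = −(Q_out/(Q_in−Q_out)) ln(V/V₀).
m = m₀ (V₀/V)^(Q_out/(Q_in−Q_out)) = 64.70 × (5.077/8.31563)^(4.31442) = 7.69793 mol.
C = m/V = 7.69793/8.31563 = 0.925718 mol/m³.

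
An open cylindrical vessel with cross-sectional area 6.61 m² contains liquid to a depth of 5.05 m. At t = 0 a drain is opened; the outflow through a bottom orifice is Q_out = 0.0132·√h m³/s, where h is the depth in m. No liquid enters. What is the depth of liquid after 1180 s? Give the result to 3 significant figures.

A dh/dt = −Q_out = −0.0132 √h.
∫ h^(−1/2) dh = −(0.0132/A) ∫ dt, giving 2√h = 2√h₀ − (0.0132/A) t.
√h = √5.05 − 0.0132·1180/(2·6.61) = 2.2472 − 1.1782 = 1.0690.
h = 1.0690² = 1.1428 m.

1.14 m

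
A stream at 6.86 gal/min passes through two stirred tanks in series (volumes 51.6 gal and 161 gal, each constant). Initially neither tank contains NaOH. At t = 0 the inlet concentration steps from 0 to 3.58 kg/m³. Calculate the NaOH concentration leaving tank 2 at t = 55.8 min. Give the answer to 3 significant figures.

3.09 kg/m³

Time constants: τᵢ = Vᵢ/Q for each well-mixed tank.
τ₁ = 51.6/6.86 = 7.5219 min; τ₂ = 161/6.86 = 23.469 min.
Tank 1: C₁ = C_in(1 − e^(−t/τ₁)). Tank 2 (τ₁ ≠ τ₂): C₂ = C_in[1 − (τ₁ e^(−t/τ₁) − τ₂ e^(−t/τ₂))/(τ₁ − τ₂)].
At t = 55.8: e^(−t/τ₁) = 0.00060013, e^(−t/τ₂) = 0.092776.
C₂ = 3.58·[1 − (7.5219·0.00060013 − 23.469·0.092776)/(-15.948)] = 3.58·0.86375 = 3.0922 kg/m³.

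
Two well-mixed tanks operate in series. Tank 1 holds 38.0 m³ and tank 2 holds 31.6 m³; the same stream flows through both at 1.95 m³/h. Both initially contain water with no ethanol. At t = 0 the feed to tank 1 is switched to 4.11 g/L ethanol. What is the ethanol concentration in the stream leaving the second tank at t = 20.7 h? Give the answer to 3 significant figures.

Each tank obeys Vᵢ dCᵢ/dt = Q(Cᵢ₋₁ − Cᵢ), so τᵢ = Vᵢ/Q.
τ₁ = 38.0/1.95 = 19.487 h; τ₂ = 31.6/1.95 = 16.205 h.
Tank 1: C₁ = C_in(1 − e^(−t/τ₁)). Tank 2 (τ₁ ≠ τ₂): C₂ = C_in[1 − (τ₁ e^(−t/τ₁) − τ₂ e^(−t/τ₂))/(τ₁ − τ₂)].
At t = 20.7: e^(−t/τ₁) = 0.34568, e^(−t/τ₂) = 0.27877.
C₂ = 4.11·[1 − (19.487·0.34568 − 16.205·0.27877)/(3.2821)] = 4.11·0.32393 = 1.3314 g/L.

1.33 g/L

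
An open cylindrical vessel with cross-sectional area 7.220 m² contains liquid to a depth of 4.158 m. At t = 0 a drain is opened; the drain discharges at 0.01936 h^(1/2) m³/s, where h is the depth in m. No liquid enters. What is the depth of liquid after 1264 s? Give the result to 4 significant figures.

0.1186 m

With no inflow, A dh/dt = −0.01936 √h.
∫ h^(−1/2) dh = −(0.01936/A) ∫ dt, giving 2√h = 2√h₀ − (0.01936/A) t.
√h = √4.158 − 0.01936·1264/(2·7.220) = 2.03912 − 1.69467 = 0.344447.
h = 0.344447² = 0.118644 m.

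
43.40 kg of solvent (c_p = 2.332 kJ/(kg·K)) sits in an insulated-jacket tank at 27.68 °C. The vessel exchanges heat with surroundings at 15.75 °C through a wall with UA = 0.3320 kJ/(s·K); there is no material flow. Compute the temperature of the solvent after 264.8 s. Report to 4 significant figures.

Lumped-capacitance energy balance: M c_p dT/dt = UA(T_amb − T).
dT/dt = (T_ss − T)/τ with T_ss = T_amb = 15.7500 °C, τ = M c_p/UA = 43.40·2.332/0.3320 = 304.846 s.
Integrating: T(t) = T_ss + (T₀ − T_ss) e^(−t/τ).
T(264.8) = 15.7500 + (11.9300)·0.419523 = 20.7549 °C.

20.75 °C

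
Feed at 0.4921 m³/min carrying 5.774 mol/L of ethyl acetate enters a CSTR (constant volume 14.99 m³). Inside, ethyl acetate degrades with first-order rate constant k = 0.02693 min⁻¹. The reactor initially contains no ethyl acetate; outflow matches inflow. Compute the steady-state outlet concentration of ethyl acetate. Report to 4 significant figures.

3.172 mol/L

Accumulation = in − out − consumed: V dC/dt = Q C_in − Q C − k V C.
At steady state: 0 = Q C_in − (Q + kV) C_ss, so C_ss = Q C_in/(Q + kV).
C_ss = 0.4921·5.774/(0.4921 + 0.02693·14.99) = 2.84139/0.895781 = 3.17197 mol/L.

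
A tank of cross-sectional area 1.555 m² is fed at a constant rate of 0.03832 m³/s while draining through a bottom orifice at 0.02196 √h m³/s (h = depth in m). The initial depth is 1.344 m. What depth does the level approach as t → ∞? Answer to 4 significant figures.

3.045 m

Accumulation of liquid (constant cross-section A): A dh/dt = Q_in − 0.02196 √h. At steady state dh/dt = 0:
Q_in = 0.02196 √h_ss ⇒ √h_ss = 0.03832/0.02196 = 1.74499.
h_ss = 1.74499² = 3.04499 m. (Since h₀ = 1.344 m < h_ss, the level will rise toward this value.)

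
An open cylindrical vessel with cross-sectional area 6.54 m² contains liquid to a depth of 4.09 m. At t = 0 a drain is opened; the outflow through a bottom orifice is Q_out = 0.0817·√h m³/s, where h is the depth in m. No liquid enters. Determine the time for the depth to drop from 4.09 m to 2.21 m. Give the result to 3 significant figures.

A dh/dt = −Q_out = −0.0817 √h.
Separate and integrate: 2(√h − √h₀) = −(0.0817/A) t.
t = 2A(√h₀ − √h)/0.0817 = 2·6.54·(√4.09 − √2.21)/0.0817
  = 13.080 × (2.0224 − 1.4866) / 0.0817 = 85.775 s.

85.8 s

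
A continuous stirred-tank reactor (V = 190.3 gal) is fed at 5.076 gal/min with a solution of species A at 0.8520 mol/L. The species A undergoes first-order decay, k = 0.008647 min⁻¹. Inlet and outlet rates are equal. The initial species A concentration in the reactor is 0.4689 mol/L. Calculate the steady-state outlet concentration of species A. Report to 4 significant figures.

V dC/dt = Q(C_in − C) − k V C.
At steady state: 0 = Q C_in − (Q + kV) C_ss, so C_ss = Q C_in/(Q + kV).
C_ss = 5.076·0.8520/(5.076 + 0.008647·190.3) = 4.32475/6.72152 = 0.643418 mol/L.

0.6434 mol/L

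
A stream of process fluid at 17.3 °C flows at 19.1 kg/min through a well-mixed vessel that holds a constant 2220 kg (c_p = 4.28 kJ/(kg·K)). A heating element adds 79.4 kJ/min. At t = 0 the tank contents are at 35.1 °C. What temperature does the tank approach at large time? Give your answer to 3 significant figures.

Heat balance on the well-mixed liquid: M c_p dT/dt = ṁ c_p (T_in − T) + 79.4.
At steady state dT/dt = 0 ⇒ T_ss = T_in + Q̇/(ṁ c_p) = 17.3 + 79.4/(19.1·4.28) = 18.271 °C.

18.3 °C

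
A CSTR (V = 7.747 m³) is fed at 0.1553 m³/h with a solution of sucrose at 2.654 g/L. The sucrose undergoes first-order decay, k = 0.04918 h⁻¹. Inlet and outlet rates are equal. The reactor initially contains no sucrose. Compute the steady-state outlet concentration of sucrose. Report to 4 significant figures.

0.7685 g/L

Species balance: V dC/dt = Q C_in − Q C − k V C.
At steady state: 0 = Q C_in − (Q + kV) C_ss, so C_ss = Q C_in/(Q + kV).
C_ss = 0.1553·2.654/(0.1553 + 0.04918·7.747) = 0.412166/0.536297 = 0.768540 g/L.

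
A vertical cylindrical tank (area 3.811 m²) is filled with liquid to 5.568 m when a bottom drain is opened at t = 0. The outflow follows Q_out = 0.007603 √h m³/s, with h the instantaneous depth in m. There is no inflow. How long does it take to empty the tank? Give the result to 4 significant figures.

Volume balance on the tank: A dh/dt = −0.007603 √h.
∫ h^(−1/2) dh = −(0.007603/A) ∫ dt, giving 2√h = 2√h₀ − (0.007603/A) t.
Set h = 0: 2√h₀ = (0.007603/A) t_empty ⇒ t_empty = 2A√h₀/0.007603.
t_empty = 2·3.811·√5.568/0.007603 = 7.62200·2.35966/0.007603 = 2365.56 s.

2366 s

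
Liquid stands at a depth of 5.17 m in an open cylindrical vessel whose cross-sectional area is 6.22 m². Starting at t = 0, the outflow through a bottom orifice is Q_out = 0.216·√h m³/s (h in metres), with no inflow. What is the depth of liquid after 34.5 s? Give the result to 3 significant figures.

2.80 m

Unsteady balance on liquid volume: A dh/dt = −0.216 √h.
This is separable: 2 d(√h)/dt = −0.216/A, so √h = √h₀ − (0.216/(2A)) t.
√h = √5.17 − 0.216·34.5/(2·6.22) = 2.2738 − 0.59904 = 1.6747.
h = 1.6747² = 2.8047 m.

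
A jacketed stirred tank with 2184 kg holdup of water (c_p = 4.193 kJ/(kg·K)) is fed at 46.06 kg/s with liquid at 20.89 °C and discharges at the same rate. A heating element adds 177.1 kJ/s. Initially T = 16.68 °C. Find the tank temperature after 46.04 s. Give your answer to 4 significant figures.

19.87 °C

Unsteady energy balance on the tank contents: M c_p dT/dt = ṁ c_p (T_in − T) + 177.1.
τ = M/ṁ = 47.4164 s; T_ss = T_in + Q̇/(ṁ c_p) = 20.89 + 177.1/(46.06·4.193) = 21.8070 °C.
Solution: T(t) = T_ss + (T₀ − T_ss) e^(−t/τ).
T(46.04) = 21.8070 + (-5.12700)·e^(−46.04/47.4164) = 21.8070 + (-5.12700)·0.378715 = 19.8653 °C.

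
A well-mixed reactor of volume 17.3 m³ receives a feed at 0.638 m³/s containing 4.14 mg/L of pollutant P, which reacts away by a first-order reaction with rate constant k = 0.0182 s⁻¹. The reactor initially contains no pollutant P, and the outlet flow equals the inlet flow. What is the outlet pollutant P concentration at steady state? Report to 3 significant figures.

Accumulation = in − out − consumed: V dC/dt = Q C_in − Q C − k V C.
Steady state (dC/dt = 0): C_ss = Q C_in/(Q + kV) = C_in/(1 + kV/Q).
C_ss = 0.638·4.14/(0.638 + 0.0182·17.3) = 2.6413/0.95286 = 2.7720 mg/L.

2.77 mg/L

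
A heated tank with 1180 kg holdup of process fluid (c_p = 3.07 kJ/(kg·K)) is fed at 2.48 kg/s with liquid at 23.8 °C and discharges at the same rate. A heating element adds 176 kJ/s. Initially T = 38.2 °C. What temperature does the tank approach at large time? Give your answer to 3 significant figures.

46.9 °C

Heat balance on the well-mixed liquid: M c_p dT/dt = ṁ c_p (T_in − T) + 176.
At steady state dT/dt = 0 ⇒ T_ss = T_in + Q̇/(ṁ c_p) = 23.8 + 176/(2.48·3.07) = 46.917 °C.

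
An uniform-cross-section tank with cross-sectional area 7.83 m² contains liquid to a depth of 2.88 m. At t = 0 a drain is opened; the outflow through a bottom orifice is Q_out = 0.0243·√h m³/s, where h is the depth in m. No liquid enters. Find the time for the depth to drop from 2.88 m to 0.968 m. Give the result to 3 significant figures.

A dh/dt = −Q_out = −0.0243 √h.
∫ h^(−1/2) dh = −(0.0243/A) ∫ dt, giving 2√h = 2√h₀ − (0.0243/A) t.
t = 2A(√h₀ − √h)/0.0243 = 2·7.83·(√2.88 − √0.968)/0.0243
  = 15.660 × (1.6971 − 0.98387) / 0.0243 = 459.61 s.

460 s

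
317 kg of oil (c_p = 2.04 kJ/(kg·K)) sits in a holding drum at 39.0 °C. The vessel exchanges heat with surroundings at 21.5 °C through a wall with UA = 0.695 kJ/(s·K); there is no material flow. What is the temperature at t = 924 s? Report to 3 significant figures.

28.0 °C

M c_p dT/dt = −UA(T − T_amb).
dT/dt = (T_ss − T)/τ with T_ss = T_amb = 21.500 °C, τ = M c_p/UA = 317·2.04/0.695 = 930.47 s.
Solution: T(t) = T_ss + (T₀ − T_ss) e^(−t/τ).
T(924) = 21.500 + (17.500)·0.37045 = 27.983 °C.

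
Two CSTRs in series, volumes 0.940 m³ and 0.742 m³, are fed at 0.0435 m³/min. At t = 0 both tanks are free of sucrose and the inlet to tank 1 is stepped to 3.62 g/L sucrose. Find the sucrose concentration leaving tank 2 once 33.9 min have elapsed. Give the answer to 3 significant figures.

Time constants: τᵢ = Vᵢ/Q for each well-mixed tank.
τ₁ = 0.940/0.0435 = 21.609 min; τ₂ = 0.742/0.0435 = 17.057 min.
Solving the cascade with C₁(0)=C₂(0)=0 gives C₂(t) = C_in[1 − (τ₁ e^(−t/τ₁) − τ₂ e^(−t/τ₂))/(τ₁ − τ₂)].
At t = 33.9: e^(−t/τ₁) = 0.20830, e^(−t/τ₂) = 0.13705.
C₂ = 3.62·[1 − (21.609·0.20830 − 17.057·0.13705)/(4.5517)] = 3.62·0.52470 = 1.8994 g/L.

1.90 g/L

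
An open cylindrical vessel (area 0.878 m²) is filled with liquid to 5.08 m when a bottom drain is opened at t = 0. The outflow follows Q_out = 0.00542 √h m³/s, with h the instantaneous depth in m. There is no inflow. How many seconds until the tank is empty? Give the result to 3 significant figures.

730 s

With no inflow, A dh/dt = −0.00542 √h.
∫ h^(−1/2) dh = −(0.00542/A) ∫ dt, giving 2√h = 2√h₀ − (0.00542/A) t.
Set h = 0: 2√h₀ = (0.00542/A) t_empty ⇒ t_empty = 2A√h₀/0.00542.
t_empty = 2·0.878·√5.08/0.00542 = 1.7560·2.2539/0.00542 = 730.23 s.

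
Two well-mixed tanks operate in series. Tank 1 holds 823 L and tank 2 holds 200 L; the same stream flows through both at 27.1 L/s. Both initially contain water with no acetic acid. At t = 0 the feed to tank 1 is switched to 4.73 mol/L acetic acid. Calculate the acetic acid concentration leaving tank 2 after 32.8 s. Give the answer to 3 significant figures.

Each tank obeys Vᵢ dCᵢ/dt = Q(Cᵢ₋₁ − Cᵢ), so τᵢ = Vᵢ/Q.
τ₁ = 823/27.1 = 30.369 s; τ₂ = 200/27.1 = 7.3801 s.
Tank 1: C₁ = C_in(1 − e^(−t/τ₁)). Tank 2 (τ₁ ≠ τ₂): C₂ = C_in[1 − (τ₁ e^(−t/τ₁) − τ₂ e^(−t/τ₂))/(τ₁ − τ₂)].
At t = 32.8: e^(−t/τ₁) = 0.33958, e^(−t/τ₂) = 0.011744.
C₂ = 4.73·[1 − (30.369·0.33958 − 7.3801·0.011744)/(22.989)] = 4.73·0.55518 = 2.6260 mol/L.

2.63 mol/L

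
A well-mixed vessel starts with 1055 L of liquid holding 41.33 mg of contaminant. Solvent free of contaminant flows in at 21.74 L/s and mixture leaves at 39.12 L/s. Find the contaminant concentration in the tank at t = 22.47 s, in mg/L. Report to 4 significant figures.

Let m(t) be the amount of contaminant. Volume: V(t) = V₀ + (Q_in − Q_out) t = 1055 − 17.3800 t; V(22.47) = 664.471 L.
No contaminant enters, so dm/dt = −Q_out · (m/V).
dm/m = −Q_out dt/(V₀ − 17.3800 t); integrating gives ln(m/m₀) = −(Q_out/(Q_in−Q_out)) ln(V/V₀).
m = m₀ (V₀/V)^(Q_out/(Q_in−Q_out)) = 41.33 × (1055/664.471)^(-2.25086) = 14.5998 mg.
C = m/V = 14.5998/664.471 = 0.0219720 mg/L.

0.02197 mg/L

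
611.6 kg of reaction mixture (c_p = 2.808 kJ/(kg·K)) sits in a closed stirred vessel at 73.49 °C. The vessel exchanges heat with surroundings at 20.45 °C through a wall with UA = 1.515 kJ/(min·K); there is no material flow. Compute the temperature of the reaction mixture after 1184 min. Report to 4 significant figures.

39.11 °C

First-law balance (no shaft work): M c_p dT/dt = −UA(T − T_amb).
dT/dt = (T_ss − T)/τ with T_ss = T_amb = 20.4500 °C, τ = M c_p/UA = 611.6·2.808/1.515 = 1133.58 min.
T approaches T_ss exponentially: T(t) = T_ss + (T₀ − T_ss) e^(−t/τ).
T(1184) = 20.4500 + (53.0400)·0.351875 = 39.1135 °C.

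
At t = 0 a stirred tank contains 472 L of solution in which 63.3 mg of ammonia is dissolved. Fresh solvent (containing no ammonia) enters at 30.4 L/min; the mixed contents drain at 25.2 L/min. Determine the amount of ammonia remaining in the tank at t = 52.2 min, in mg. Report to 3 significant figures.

7.00 mg

Total volume: dV/dt = Q_in − Q_out = 5.2000 L/min, so V(t) = 472 + 5.2000 t and V(52.2) = 743.44 L.
No ammonia enters, so dm/dt = −Q_out · (m/V).
dm/m = −Q_out dt/(V₀ + 5.2000 t); integrating gives ln(m/m₀) = −(Q_out/(Q_in−Q_out)) ln(V/V₀).
m = m₀ (V₀/V)^(Q_out/(Q_in−Q_out)) = 63.3 × (472/743.44)^(4.8462) = 7.0023 mg.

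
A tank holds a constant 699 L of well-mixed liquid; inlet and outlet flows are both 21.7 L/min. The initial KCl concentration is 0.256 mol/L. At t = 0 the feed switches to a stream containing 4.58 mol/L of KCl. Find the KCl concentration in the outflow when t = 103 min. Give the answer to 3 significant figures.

Accumulation = in − out for the solute gives V dC/dt = Q(C_in − C).
So dC/dt = (C_in − C)/τ with τ = V/Q = 699/21.7 = 32.212 min.
Integrating: C(t) = C_in + (C₀ − C_in) e^(−t/τ).
C(103) = 4.58 + (0.256 − 4.58)·e^(−103/32.212) = 4.58 + (-4.3240)·0.040861 = 4.4033 mol/L.

4.40 mol/L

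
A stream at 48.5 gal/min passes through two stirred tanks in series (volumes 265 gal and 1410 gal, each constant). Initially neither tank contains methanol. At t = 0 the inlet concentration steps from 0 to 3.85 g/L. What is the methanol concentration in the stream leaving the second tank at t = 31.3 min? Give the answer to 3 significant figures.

2.24 g/L

Time constants: τᵢ = Vᵢ/Q for each well-mixed tank.
τ₁ = 265/48.5 = 5.4639 min; τ₂ = 1410/48.5 = 29.072 min.
Tank 1: C₁ = C_in(1 − e^(−t/τ₁)). Tank 2 (τ₁ ≠ τ₂): C₂ = C_in[1 − (τ₁ e^(−t/τ₁) − τ₂ e^(−t/τ₂))/(τ₁ − τ₂)].
At t = 31.3: e^(−t/τ₁) = 0.0032520, e^(−t/τ₂) = 0.34074.
C₂ = 3.85·[1 − (5.4639·0.0032520 − 29.072·0.34074)/(-23.608)] = 3.85·0.58115 = 2.2374 g/L.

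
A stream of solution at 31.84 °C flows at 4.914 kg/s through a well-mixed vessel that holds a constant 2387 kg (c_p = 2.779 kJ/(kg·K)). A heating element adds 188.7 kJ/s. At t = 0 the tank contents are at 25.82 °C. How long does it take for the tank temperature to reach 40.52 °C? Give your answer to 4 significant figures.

656.2 s

Heat balance on the well-mixed liquid: M c_p dT/dt = ṁ c_p (T_in − T) + 188.7.
τ = M/ṁ = 485.755 s; T_ss = T_in + Q̇/(ṁ c_p) = 45.6581 °C.
T(t) = T_ss + (T₀ − T_ss) e^(−t/τ). Set T = 40.52:
e^(−t/τ) = (40.52 − 45.6581)/(25.82 − 45.6581) = 0.259001
t = −485.755 · ln(0.259001) = 656.217 s.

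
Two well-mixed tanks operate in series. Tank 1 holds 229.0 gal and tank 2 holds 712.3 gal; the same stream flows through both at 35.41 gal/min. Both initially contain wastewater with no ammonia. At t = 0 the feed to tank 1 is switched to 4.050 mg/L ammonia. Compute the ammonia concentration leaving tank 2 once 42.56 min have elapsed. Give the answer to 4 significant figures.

3.333 mg/L

Each tank obeys Vᵢ dCᵢ/dt = Q(Cᵢ₋₁ − Cᵢ), so τᵢ = Vᵢ/Q.
τ₁ = 229.0/35.41 = 6.46710 min; τ₂ = 712.3/35.41 = 20.1158 min.
Tank 1: C₁ = C_in(1 − e^(−t/τ₁)). Tank 2 (τ₁ ≠ τ₂): C₂ = C_in[1 − (τ₁ e^(−t/τ₁) − τ₂ e^(−t/τ₂))/(τ₁ − τ₂)].
At t = 42.56: e^(−t/τ₁) = 0.00138646, e^(−t/τ₂) = 0.120543.
C₂ = 4.050·[1 − (6.46710·0.00138646 − 20.1158·0.120543)/(-13.6487)] = 4.050·0.822998 = 3.33314 mg/L.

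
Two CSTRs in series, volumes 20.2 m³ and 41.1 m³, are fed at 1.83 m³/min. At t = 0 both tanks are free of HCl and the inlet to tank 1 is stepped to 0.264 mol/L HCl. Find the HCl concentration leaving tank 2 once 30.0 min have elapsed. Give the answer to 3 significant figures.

0.144 mol/L

Species balance on tank i: dCᵢ/dt = (Cᵢ₋₁ − Cᵢ)/τᵢ with τᵢ = Vᵢ/Q.
τ₁ = 20.2/1.83 = 11.038 min; τ₂ = 41.1/1.83 = 22.459 min.
Tank 1: C₁ = C_in(1 − e^(−t/τ₁)). Tank 2 (τ₁ ≠ τ₂): C₂ = C_in[1 − (τ₁ e^(−t/τ₁) − τ₂ e^(−t/τ₂))/(τ₁ − τ₂)].
At t = 30.0: e^(−t/τ₁) = 0.066018, e^(−t/τ₂) = 0.26296.
C₂ = 0.264·[1 − (11.038·0.066018 − 22.459·0.26296)/(-11.421)] = 0.264·0.54670 = 0.14433 mol/L.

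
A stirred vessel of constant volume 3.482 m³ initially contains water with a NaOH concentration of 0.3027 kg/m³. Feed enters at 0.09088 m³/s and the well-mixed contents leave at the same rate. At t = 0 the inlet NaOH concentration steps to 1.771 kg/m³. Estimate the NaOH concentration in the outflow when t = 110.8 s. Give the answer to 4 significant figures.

1.690 kg/m³

Transient balance on the dissolved component: V dC/dt = Q(C_in − C).
Rewrite as dC/dt + C/τ = C_in/τ, τ = V/Q = 38.3143 s.
Integrating: C(t) = C_in + (C₀ − C_in) e^(−t/τ).
C(110.8) = 1.771 + (0.3027 − 1.771)·e^(−110.8/38.3143) = 1.771 + (-1.46830)·0.0554722 = 1.68955 kg/m³.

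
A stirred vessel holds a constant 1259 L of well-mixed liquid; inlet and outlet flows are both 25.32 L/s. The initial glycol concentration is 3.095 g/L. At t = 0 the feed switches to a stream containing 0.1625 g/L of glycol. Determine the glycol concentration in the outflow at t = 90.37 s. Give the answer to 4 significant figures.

Mass balance on the solute (V constant): V dC/dt = Q(C_in − C).
Rewrite as dC/dt + C/τ = C_in/τ, τ = V/Q = 49.7235 s.
Integrating: C(t) = C_in + (C₀ − C_in) e^(−t/τ).
C(90.37) = 0.1625 + (3.095 − 0.1625)·e^(−90.37/49.7235) = 0.1625 + (2.93250)·0.162440 = 0.638854 g/L.

0.6389 g/L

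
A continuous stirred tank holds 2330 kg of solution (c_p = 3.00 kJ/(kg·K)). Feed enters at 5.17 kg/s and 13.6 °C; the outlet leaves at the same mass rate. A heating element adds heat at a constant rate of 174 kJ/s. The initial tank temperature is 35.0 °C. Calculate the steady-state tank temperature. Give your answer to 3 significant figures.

Unsteady energy balance on the tank contents: M c_p dT/dt = ṁ c_p (T_in − T) + 174.
At steady state dT/dt = 0 ⇒ T_ss = T_in + Q̇/(ṁ c_p) = 13.6 + 174/(5.17·3.00) = 24.819 °C.

24.8 °C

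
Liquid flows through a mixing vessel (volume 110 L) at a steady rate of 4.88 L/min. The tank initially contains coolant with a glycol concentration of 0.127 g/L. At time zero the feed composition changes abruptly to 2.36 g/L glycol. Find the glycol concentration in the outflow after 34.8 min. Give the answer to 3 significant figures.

Unsteady species balance (constant V, well mixed): V dC/dt = Q(C_in − C).
Time constant τ = V/Q = 110/4.88 = 22.541 min.
Integrating: C(t) = C_in + (C₀ − C_in) e^(−t/τ).
C(34.8) = 2.36 + (0.127 − 2.36)·e^(−34.8/22.541) = 2.36 + (-2.2330)·0.21356 = 1.8831 g/L.

1.88 g/L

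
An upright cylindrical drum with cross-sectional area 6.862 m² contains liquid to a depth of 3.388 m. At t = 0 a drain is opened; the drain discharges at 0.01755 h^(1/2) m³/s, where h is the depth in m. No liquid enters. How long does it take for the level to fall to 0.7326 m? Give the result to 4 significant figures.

770.1 s

A dh/dt = −Q_out = −0.01755 √h.
∫ h^(−1/2) dh = −(0.01755/A) ∫ dt, giving 2√h = 2√h₀ − (0.01755/A) t.
t = 2A(√h₀ − √h)/0.01755 = 2·6.862·(√3.388 − √0.7326)/0.01755
  = 13.7240 × (1.84065 − 0.855921) / 0.01755 = 770.054 s.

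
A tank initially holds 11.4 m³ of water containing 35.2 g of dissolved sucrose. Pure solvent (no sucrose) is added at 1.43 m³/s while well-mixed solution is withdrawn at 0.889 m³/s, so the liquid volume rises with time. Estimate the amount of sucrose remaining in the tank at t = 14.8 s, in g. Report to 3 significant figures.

14.7 g

Total volume: dV/dt = Q_in − Q_out = 0.54100 m³/s, so V(t) = 11.4 + 0.54100 t and V(14.8) = 19.407 m³.
No sucrose enters, so dm/dt = −Q_out · (m/V).
Separate: dm/m = −Q_out dt/V(t) ⇒ ln(m/m₀) = −(Q_out/(Q_in−Q_out)) ln(V/V₀).
m = m₀ (V₀/V)^(Q_out/(Q_in−Q_out)) = 35.2 × (11.4/19.407)^(1.6433) = 14.685 g.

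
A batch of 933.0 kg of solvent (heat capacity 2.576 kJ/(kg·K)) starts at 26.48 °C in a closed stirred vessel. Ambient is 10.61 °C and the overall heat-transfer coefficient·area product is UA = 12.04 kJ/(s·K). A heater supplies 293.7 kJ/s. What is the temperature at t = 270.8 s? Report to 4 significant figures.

32.81 °C

Lumped-capacitance energy balance: M c_p dT/dt = UA(T_amb − T) + Q̇.
dT/dt = (T_ss − T)/τ with T_ss = T_amb + Q̇/UA = 10.61 + 293.7/12.04 = 35.0037 °C, τ = M c_p/UA = 933.0·2.576/12.04 = 199.619 s.
This is linear first-order; T(t) = T_ss + (T₀ − T_ss) e^(−t/τ).
T(270.8) = 35.0037 + (-8.52369)·0.257538 = 32.8085 °C.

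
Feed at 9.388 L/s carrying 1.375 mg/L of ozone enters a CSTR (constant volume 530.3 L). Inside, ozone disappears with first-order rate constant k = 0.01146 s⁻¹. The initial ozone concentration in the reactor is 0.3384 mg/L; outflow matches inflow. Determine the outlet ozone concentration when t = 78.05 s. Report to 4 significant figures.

Accumulation = in − out − consumed: V dC/dt = Q C_in − Q C − k V C.
This is linear with rate a = Q/V + k = 0.0291632 s⁻¹.
C_ss = Q C_in/(Q + kV) = 0.834678 mg/L; C(t) = C_ss + (C₀ − C_ss) e^(−a t).
C(78.05) = 0.834678 + (-0.496278)·e^(−0.0291632·78.05) = 0.834678 + (-0.496278)·0.102675 = 0.783723 mg/L.

0.7837 mg/L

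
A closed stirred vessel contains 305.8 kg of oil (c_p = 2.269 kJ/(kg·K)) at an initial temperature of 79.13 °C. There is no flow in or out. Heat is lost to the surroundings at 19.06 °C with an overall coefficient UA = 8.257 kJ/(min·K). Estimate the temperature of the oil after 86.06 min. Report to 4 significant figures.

Energy balance: M c_p dT/dt = −UA(T − T_amb).
dT/dt = (T_ss − T)/τ with T_ss = T_amb = 19.0600 °C, τ = M c_p/UA = 305.8·2.269/8.257 = 84.0330 min.
This is linear first-order; T(t) = T_ss + (T₀ − T_ss) e^(−t/τ).
T(86.06) = 19.0600 + (60.0700)·0.359112 = 40.6318 °C.

40.63 °C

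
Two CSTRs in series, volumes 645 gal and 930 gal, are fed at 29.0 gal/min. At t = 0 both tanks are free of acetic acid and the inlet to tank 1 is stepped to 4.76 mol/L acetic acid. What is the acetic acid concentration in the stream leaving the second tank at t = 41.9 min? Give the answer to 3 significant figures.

Species balance on tank i: dCᵢ/dt = (Cᵢ₋₁ − Cᵢ)/τᵢ with τᵢ = Vᵢ/Q.
τ₁ = 645/29.0 = 22.241 min; τ₂ = 930/29.0 = 32.069 min.
Tank 1: C₁ = C_in(1 − e^(−t/τ₁)). Tank 2 (τ₁ ≠ τ₂): C₂ = C_in[1 − (τ₁ e^(−t/τ₁) − τ₂ e^(−t/τ₂))/(τ₁ − τ₂)].
At t = 41.9: e^(−t/τ₁) = 0.15200, e^(−t/τ₂) = 0.27075.
C₂ = 4.76·[1 − (22.241·0.15200 − 32.069·0.27075)/(-9.8276)] = 4.76·0.46050 = 2.1920 mol/L.

2.19 mol/L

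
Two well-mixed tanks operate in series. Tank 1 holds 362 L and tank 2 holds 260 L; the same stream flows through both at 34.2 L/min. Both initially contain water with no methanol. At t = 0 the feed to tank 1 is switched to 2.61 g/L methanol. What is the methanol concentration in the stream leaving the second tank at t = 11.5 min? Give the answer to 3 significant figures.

0.950 g/L

Each tank obeys Vᵢ dCᵢ/dt = Q(Cᵢ₋₁ − Cᵢ), so τᵢ = Vᵢ/Q.
τ₁ = 362/34.2 = 10.585 min; τ₂ = 260/34.2 = 7.6023 min.
Tank 1: C₁ = C_in(1 − e^(−t/τ₁)). Tank 2 (τ₁ ≠ τ₂): C₂ = C_in[1 − (τ₁ e^(−t/τ₁) − τ₂ e^(−t/τ₂))/(τ₁ − τ₂)].
At t = 11.5: e^(−t/τ₁) = 0.33741, e^(−t/τ₂) = 0.22032.
C₂ = 2.61·[1 − (10.585·0.33741 − 7.6023·0.22032)/(2.9825)] = 2.61·0.36412 = 0.95036 g/L.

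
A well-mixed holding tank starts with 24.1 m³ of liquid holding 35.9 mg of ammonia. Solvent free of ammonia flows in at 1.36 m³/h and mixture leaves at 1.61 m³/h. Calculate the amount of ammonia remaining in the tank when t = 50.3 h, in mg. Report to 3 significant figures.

Total volume: dV/dt = Q_in − Q_out = -0.25000 m³/h, so V(t) = 24.1 − 0.25000 t and V(50.3) = 11.525 m³.
Species balance (pure solvent in): dm/dt = −Q_out · m/V(t).
dm/m = −Q_out dt/(V₀ − 0.25000 t); integrating gives ln(m/m₀) = −(Q_out/(Q_in−Q_out)) ln(V/V₀).
m = m₀ (V₀/V)^(Q_out/(Q_in−Q_out)) = 35.9 × (24.1/11.525)^(-6.4400) = 0.31036 mg.

0.310 mg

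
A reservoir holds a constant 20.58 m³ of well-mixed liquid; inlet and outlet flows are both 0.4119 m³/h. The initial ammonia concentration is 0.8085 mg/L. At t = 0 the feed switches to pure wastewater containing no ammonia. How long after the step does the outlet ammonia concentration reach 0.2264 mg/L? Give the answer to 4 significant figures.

Species balance: V dC/dt = Q(C_in − C) ⇒ τ = V/Q = 49.9636 h.
C(t) = C_in + (C₀ − C_in) e^(−t/τ). Set C = 0.2264 and solve for t:
e^(−t/τ) = (C − C_in)/(C₀ − C_in) = (0.2264 − 0)/(0.8085 − 0) = 0.280025
t = −τ ln(…) = 49.9636 × 1.27288 = 63.5975 h.

63.60 h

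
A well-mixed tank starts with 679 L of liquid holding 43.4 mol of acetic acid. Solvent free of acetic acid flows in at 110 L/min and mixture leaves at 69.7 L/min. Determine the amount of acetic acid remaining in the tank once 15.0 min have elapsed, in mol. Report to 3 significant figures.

14.4 mol

Total volume: dV/dt = Q_in − Q_out = 40.300 L/min, so V(t) = 679 + 40.300 t and V(15.0) = 1283.5 L.
No acetic acid enters, so dm/dt = −Q_out · (m/V).
Separate: dm/m = −Q_out dt/V(t) ⇒ ln(m/m₀) = −(Q_out/(Q_in−Q_out)) ln(V/V₀).
m = m₀ (V₀/V)^(Q_out/(Q_in−Q_out)) = 43.4 × (679/1283.5)^(1.7295) = 14.429 mol.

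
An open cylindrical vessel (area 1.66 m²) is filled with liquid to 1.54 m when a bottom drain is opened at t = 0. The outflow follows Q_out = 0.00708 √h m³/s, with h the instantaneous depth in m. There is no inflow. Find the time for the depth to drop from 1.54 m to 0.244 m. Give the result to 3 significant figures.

A dh/dt = −Q_out = −0.00708 √h.
Separate and integrate: 2(√h − √h₀) = −(0.00708/A) t.
t = 2A(√h₀ − √h)/0.00708 = 2·1.66·(√1.54 − √0.244)/0.00708
  = 3.3200 × (1.2410 − 0.49396) / 0.00708 = 350.29 s.

350 s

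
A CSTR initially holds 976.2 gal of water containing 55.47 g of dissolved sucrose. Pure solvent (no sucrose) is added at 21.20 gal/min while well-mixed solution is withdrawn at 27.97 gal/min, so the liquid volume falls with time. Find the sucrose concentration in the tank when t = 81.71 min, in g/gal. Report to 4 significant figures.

Let m(t) be the amount of sucrose. Volume: V(t) = V₀ + (Q_in − Q_out) t = 976.2 − 6.77000 t; V(81.71) = 423.023 gal.
Species balance (pure solvent in): dm/dt = −Q_out · m/V(t).
Separate: dm/m = −Q_out dt/V(t) ⇒ ln(m/m₀) = −(Q_out/(Q_in−Q_out)) ln(V/V₀).
m = m₀ (V₀/V)^(Q_out/(Q_in−Q_out)) = 55.47 × (976.2/423.023)^(-4.13146) = 1.75233 g.
C = m/V = 1.75233/423.023 = 0.00414240 g/gal.

0.004142 g/gal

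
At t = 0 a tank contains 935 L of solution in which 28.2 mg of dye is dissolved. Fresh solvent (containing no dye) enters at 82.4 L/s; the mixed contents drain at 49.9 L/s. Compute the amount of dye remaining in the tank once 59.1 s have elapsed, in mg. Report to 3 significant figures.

5.08 mg

Total volume: dV/dt = Q_in − Q_out = 32.500 L/s, so V(t) = 935 + 32.500 t and V(59.1) = 2855.8 L.
Solute balance: dm/dt = 0 − Q_out C = −Q_out m/V(t).
dm/m = −Q_out dt/(V₀ + 32.500 t); integrating gives ln(m/m₀) = −(Q_out/(Q_in−Q_out)) ln(V/V₀).
m = m₀ (V₀/V)^(Q_out/(Q_in−Q_out)) = 28.2 × (935/2855.8)^(1.5354) = 5.0784 mg.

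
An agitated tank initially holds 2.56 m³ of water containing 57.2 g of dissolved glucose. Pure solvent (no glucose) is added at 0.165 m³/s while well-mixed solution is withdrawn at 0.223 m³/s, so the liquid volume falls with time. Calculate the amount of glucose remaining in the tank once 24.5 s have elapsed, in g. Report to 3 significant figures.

2.54 g

Let m(t) be the amount of glucose. Volume: V(t) = V₀ + (Q_in − Q_out) t = 2.56 − 0.058000 t; V(24.5) = 1.1390 m³.
Solute balance: dm/dt = 0 − Q_out C = −Q_out m/V(t).
Separate: dm/m = −Q_out dt/V(t) ⇒ ln(m/m₀) = −(Q_out/(Q_in−Q_out)) ln(V/V₀).
m = m₀ (V₀/V)^(Q_out/(Q_in−Q_out)) = 57.2 × (2.56/1.1390)^(-3.8448) = 2.5416 g.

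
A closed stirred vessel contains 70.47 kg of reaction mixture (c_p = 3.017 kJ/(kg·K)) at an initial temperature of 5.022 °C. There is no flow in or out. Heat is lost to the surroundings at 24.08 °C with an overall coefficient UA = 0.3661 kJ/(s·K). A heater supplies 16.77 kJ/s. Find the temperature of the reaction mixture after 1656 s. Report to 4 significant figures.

Lumped-capacitance energy balance: M c_p dT/dt = UA(T_amb − T) + Q̇.
dT/dt = (T_ss − T)/τ with T_ss = T_amb + Q̇/UA = 24.08 + 16.77/0.3661 = 69.8872 °C, τ = M c_p/UA = 70.47·3.017/0.3661 = 580.737 s.
Integrating: T(t) = T_ss + (T₀ − T_ss) e^(−t/τ).
T(1656) = 69.8872 + (-64.8652)·0.0577549 = 66.1409 °C.

66.14 °C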